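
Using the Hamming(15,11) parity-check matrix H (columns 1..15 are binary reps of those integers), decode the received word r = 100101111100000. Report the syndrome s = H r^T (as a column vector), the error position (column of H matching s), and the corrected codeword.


s = (1, 1, 1, 1)^T, error position = 15, corrected codeword c = 100101111100001

Compute s = H r^T mod 2 one row at a time:
  s_1 = 1 + 1 + 1 + 0 + 0 + 0 + 0 + 0 = 3 ≡ 1 (mod 2).
  s_2 = 1 + 0 + 1 + 1 + 0 + 0 + 0 + 0 = 3 ≡ 1 (mod 2).
  s_3 = 0 + 0 + 1 + 1 + 1 + 0 + 0 + 0 = 3 ≡ 1 (mod 2).
  s_4 = 1 + 0 + 0 + 1 + 1 + 0 + 0 + 0 = 3 ≡ 1 (mod 2).
s = (1, 1, 1, 1)^T — this equals column 15 of H (binary 1111), so error is at position 15.
Correct: flip bit 15 of r = 100101111100000 to get c = 100101111100001.


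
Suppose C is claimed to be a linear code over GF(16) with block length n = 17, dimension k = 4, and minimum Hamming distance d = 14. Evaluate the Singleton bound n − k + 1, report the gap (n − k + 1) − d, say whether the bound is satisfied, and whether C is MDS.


Singleton RHS = n − k + 1 = 14, slack = 0, bound satisfied, MDS.

Singleton bound: d ≤ n − k + 1.
Here n = 17, k = 4, so n − k + 1 = 14.
Given d = 14, check d ≤ 14: YES.
Slack = (n − k + 1) − d = 0.
The code is MDS (slack = 0).
Description: the claimed parameters are [17, 4, 14]_16; such a code would be MDS (meets Singleton bound).


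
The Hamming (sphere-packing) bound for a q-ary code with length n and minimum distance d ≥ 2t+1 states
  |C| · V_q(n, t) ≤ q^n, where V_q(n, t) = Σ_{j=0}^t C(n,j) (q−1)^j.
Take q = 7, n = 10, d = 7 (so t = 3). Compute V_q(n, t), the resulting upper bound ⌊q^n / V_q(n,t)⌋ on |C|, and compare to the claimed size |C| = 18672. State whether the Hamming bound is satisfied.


V_q(n, t) = 27601, q^n = 282475249, Hamming bound = 10234, |C| = 18672 > bound (violated).

Step 1: Compute V_q(n, t) = Σ_{j=0}^3 C(n, j) (q−1)^j.
  j = 0: C(10,0)·(6)^0 = 1·1 = 1.
  j = 1: C(10,1)·(6)^1 = 10·6 = 60.
  j = 2: C(10,2)·(6)^2 = 45·36 = 1620.
  j = 3: C(10,3)·(6)^3 = 120·216 = 25920.
  V_q(n, t) = 1 + 60 + 1620 + 25920 = 27601.
Step 2: q^n = 7^10 = 282475249.
Step 3: Hamming bound ⌊q^n / V_q(n,t)⌋ = ⌊282475249/27601⌋ = 10234.
Step 4: Compare |C| = 18672 to 10234: violated.
The claimed |C| lies above the Hamming bound, so no 7-ary code of length 10 with d ≥ 7 can have 18672 codewords.


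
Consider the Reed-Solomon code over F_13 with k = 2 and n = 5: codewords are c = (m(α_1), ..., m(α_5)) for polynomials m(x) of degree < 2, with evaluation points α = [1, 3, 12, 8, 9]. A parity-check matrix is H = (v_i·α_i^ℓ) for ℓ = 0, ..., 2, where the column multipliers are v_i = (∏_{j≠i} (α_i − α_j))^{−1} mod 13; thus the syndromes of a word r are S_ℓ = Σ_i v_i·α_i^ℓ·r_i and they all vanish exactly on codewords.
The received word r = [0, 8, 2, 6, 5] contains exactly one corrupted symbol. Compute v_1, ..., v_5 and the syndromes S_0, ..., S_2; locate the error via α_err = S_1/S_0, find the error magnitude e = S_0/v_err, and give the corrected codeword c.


S = (6, 5, 2), error at position 2, error magnitude e = 10, c = [0, 11, 2, 6, 5].

Step 1: column multipliers v_i = (∏_{j≠i}(α_i − α_j))^{−1} mod 13.
  i = 1 (α = 1): (1−3)(1−12)(1−8)(1−9) = (−2)·(−11)·(−7)·(−8) = 1232 ≡ 10, so v_1 = 10^{−1} = 4 (mod 13).
  i = 2 (α = 3): (3−1)(3−12)(3−8)(3−9) = 2·(−9)·(−5)·(−6) = −540 ≡ 6, so v_2 = 6^{−1} = 11 (mod 13).
  i = 3 (α = 12): (12−1)(12−3)(12−8)(12−9) = 11·9·4·3 = 1188 ≡ 5, so v_3 = 5^{−1} = 8 (mod 13).
  i = 4 (α = 8): (8−1)(8−3)(8−12)(8−9) = 7·5·(−4)·(−1) = 140 ≡ 10, so v_4 = 10^{−1} = 4 (mod 13).
  i = 5 (α = 9): (9−1)(9−3)(9−12)(9−8) = 8·6·(−3)·1 = −144 ≡ 12, so v_5 = 12^{−1} = 12 (mod 13).
  v = [4, 11, 8, 4, 12].
Step 2: syndromes of r = [0, 8, 2, 6, 5] (all sums mod 13).
  S_0 = Σ v_i r_i = 4·0 + 11·8 + 8·2 + 4·6 + 12·5 = 188 ≡ 6.
  S_1 = Σ v_i α_i r_i = 4·1·0 + 11·3·8 + 8·12·2 + 4·8·6 + 12·9·5 = 1188 ≡ 5.
  α_i^2 mod 13 = [1, 9, 1, 12, 3].
  S_2 = Σ v_i α_i^2 r_i = 4·1·0 + 11·9·8 + 8·1·2 + 4·12·6 + 12·3·5 = 1276 ≡ 2.
  S = (6, 5, 2) ≠ 0, so r is not a codeword (an error is present).
Step 3: locate the error. For a single error e at position i, S_ℓ = v_i·e·α_i^ℓ, so α_err = S_1/S_0.
  S_0^{−1} = 6^{−1} = 11 (mod 13), so α_err = 5·11 = 55 ≡ 3 = α_2. Error position i = 2.
  Consistency check: S_2/S_1 = 2·8 = 16 ≡ 3 = α_err ✓ (single-error assumption holds).
Step 4: error magnitude e = S_0/v_2 = S_0·∏_{j≠2}(α_2 − α_j) = 6·6 = 36 ≡ 10 (mod 13).
Step 5: correct position 2: c_2 = r_2 − e = 8 − 10 ≡ 11 (mod 13). Hence c = [0, 11, 2, 6, 5].
  Check: interpolating c through the α_i gives m(x) = 1 + 12·x (degree < 2) with m(α_i) = c_i for every i, so c is indeed a codeword.


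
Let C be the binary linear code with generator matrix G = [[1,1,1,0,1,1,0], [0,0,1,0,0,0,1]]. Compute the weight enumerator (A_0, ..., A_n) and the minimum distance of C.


Weight distribution: A_0 = 1, A_2 = 1, A_5 = 2. Minimum distance d = 2.

Enumerate all 2^2 = 4 messages m ∈ F_2^2.
For each, compute codeword c = mG in F_2^7, then tally its weight.
  m = 00 → c = 0000000, weight = 0.
  m = 10 → c = 1110110, weight = 5.
  m = 01 → c = 0010001, weight = 2.
  m = 11 → c = 1100111, weight = 5.
Tally weights:
  weight 0: 1 codewords.
  weight 2: 1 codewords.
  weight 5: 2 codewords.
Minimum distance d = smallest w > 0 with A_w > 0 = 2.
Sanity: Σ A_w = 4 = 2^2 = 4 ✓.


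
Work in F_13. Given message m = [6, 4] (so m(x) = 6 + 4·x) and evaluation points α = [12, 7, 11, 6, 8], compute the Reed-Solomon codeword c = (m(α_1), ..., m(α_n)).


c = [2, 8, 11, 4, 12]

Message polynomial: m(x) = 6 + 4·x (mod 13).
For each evaluation point α_i, compute m(α_i) mod 13:
  α_1 = 12: Horner steps 4 → 2, so m(12) = 2.
  α_2 = 7: Horner steps 4 → 8, so m(7) = 8.
  α_3 = 11: Horner steps 4 → 11, so m(11) = 11.
  α_4 = 6: Horner steps 4 → 4, so m(6) = 4.
  α_5 = 8: Horner steps 4 → 12, so m(8) = 12.
Codeword c = [2, 8, 11, 4, 12] ∈ F_13^5.


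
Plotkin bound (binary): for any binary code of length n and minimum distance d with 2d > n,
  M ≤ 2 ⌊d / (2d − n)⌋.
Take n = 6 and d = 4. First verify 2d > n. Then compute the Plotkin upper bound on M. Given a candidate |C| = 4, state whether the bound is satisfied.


Plotkin bound M ≤ 4; given |C| = 4 ≤ bound (satisfied).

Check applicability: 2d = 8, n = 6.
2d − n = 2 > 0, so Plotkin applies.
Compute d/(2d−n) = 4/2 ≈ 2.0000.
⌊d/(2d−n)⌋ = 2.
Plotkin bound: M ≤ 2·2 = 4.
Given |C| = 4, check: satisfied.
This |C| is at the Plotkin bound.


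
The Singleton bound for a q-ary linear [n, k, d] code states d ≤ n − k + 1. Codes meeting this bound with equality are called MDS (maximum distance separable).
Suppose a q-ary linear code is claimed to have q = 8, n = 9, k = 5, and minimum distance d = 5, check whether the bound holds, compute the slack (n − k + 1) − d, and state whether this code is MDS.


Singleton RHS = n − k + 1 = 5, slack = 0, bound satisfied, MDS.

Singleton bound: d ≤ n − k + 1.
Here n = 9, k = 5, so n − k + 1 = 5.
Given d = 5, check d ≤ 5: YES.
Slack = (n − k + 1) − d = 0.
The code is MDS (slack = 0).
Description: the claimed parameters are [9, 5, 5]_8; such a code would be MDS (meets Singleton bound).


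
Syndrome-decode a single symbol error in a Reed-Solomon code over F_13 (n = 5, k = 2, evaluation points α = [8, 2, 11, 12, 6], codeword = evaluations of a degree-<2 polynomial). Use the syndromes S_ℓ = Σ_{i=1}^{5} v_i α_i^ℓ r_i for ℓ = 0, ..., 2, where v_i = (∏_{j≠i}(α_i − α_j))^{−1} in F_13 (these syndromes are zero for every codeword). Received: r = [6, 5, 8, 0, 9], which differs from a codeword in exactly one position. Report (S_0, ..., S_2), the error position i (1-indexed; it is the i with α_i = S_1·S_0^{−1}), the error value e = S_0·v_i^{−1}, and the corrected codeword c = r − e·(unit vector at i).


S = (8, 3, 6), error at position 2, error magnitude e = 3, c = [6, 2, 8, 0, 9].

Step 1: column multipliers v_i = (∏_{j≠i}(α_i − α_j))^{−1} mod 13.
  i = 1 (α = 8): (8−2)(8−11)(8−12)(8−6) = 6·(−3)·(−4)·2 = 144 ≡ 1, so v_1 = 1^{−1} = 1 (mod 13).
  i = 2 (α = 2): (2−8)(2−11)(2−12)(2−6) = (−6)·(−9)·(−10)·(−4) = 2160 ≡ 2, so v_2 = 2^{−1} = 7 (mod 13).
  i = 3 (α = 11): (11−8)(11−2)(11−12)(11−6) = 3·9·(−1)·5 = −135 ≡ 8, so v_3 = 8^{−1} = 5 (mod 13).
  i = 4 (α = 12): (12−8)(12−2)(12−11)(12−6) = 4·10·1·6 = 240 ≡ 6, so v_4 = 6^{−1} = 11 (mod 13).
  i = 5 (α = 6): (6−8)(6−2)(6−11)(6−12) = (−2)·4·(−5)·(−6) = −240 ≡ 7, so v_5 = 7^{−1} = 2 (mod 13).
  v = [1, 7, 5, 11, 2].
Step 2: syndromes of r = [6, 5, 8, 0, 9] (all sums mod 13).
  S_0 = Σ v_i r_i = 1·6 + 7·5 + 5·8 + 11·0 + 2·9 = 99 ≡ 8.
  S_1 = Σ v_i α_i r_i = 1·8·6 + 7·2·5 + 5·11·8 + 11·12·0 + 2·6·9 = 666 ≡ 3.
  α_i^2 mod 13 = [12, 4, 4, 1, 10].
  S_2 = Σ v_i α_i^2 r_i = 1·12·6 + 7·4·5 + 5·4·8 + 11·1·0 + 2·10·9 = 552 ≡ 6.
  S = (8, 3, 6) ≠ 0, so r is not a codeword (an error is present).
Step 3: locate the error. For a single error e at position i, S_ℓ = v_i·e·α_i^ℓ, so α_err = S_1/S_0.
  S_0^{−1} = 8^{−1} = 5 (mod 13), so α_err = 3·5 = 15 ≡ 2 = α_2. Error position i = 2.
  Consistency check: S_2/S_1 = 6·9 = 54 ≡ 2 = α_err ✓ (single-error assumption holds).
Step 4: error magnitude e = S_0/v_2 = S_0·∏_{j≠2}(α_2 − α_j) = 8·2 = 16 ≡ 3 (mod 13).
Step 5: correct position 2: c_2 = r_2 − e = 5 − 3 ≡ 2 (mod 13). Hence c = [6, 2, 8, 0, 9].
  Check: interpolating c through the α_i gives m(x) = 5 + 5·x (degree < 2) with m(α_i) = c_i for every i, so c is indeed a codeword.


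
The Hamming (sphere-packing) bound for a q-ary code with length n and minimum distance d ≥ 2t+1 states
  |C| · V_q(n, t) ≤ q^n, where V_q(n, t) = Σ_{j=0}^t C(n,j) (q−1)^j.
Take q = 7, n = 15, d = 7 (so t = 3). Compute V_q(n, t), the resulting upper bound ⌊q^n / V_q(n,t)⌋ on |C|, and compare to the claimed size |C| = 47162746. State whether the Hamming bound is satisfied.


V_q(n, t) = 102151, q^n = 4747561509943, Hamming bound = 46475918, |C| = 47162746 > bound (violated).

Step 1: Compute V_q(n, t) = Σ_{j=0}^3 C(n, j) (q−1)^j.
  j = 0: C(15,0)·(6)^0 = 1·1 = 1.
  j = 1: C(15,1)·(6)^1 = 15·6 = 90.
  j = 2: C(15,2)·(6)^2 = 105·36 = 3780.
  j = 3: C(15,3)·(6)^3 = 455·216 = 98280.
  V_q(n, t) = 1 + 90 + 3780 + 98280 = 102151.
Step 2: q^n = 7^15 = 4747561509943.
Step 3: Hamming bound ⌊q^n / V_q(n,t)⌋ = ⌊4747561509943/102151⌋ = 46475918.
Step 4: Compare |C| = 47162746 to 46475918: violated.
The claimed |C| lies above the Hamming bound, so no 7-ary code of length 15 with d ≥ 7 can have 47162746 codewords.


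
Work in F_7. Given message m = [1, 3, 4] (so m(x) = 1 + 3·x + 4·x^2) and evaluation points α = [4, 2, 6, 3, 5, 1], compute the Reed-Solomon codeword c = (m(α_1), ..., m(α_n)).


c = [0, 2, 2, 4, 4, 1]

Message polynomial: m(x) = 1 + 3·x + 4·x^2 (mod 7).
For each evaluation point α_i, compute m(α_i) mod 7:
  α_1 = 4: Horner steps 4 → 5 → 0, so m(4) = 0.
  α_2 = 2: Horner steps 4 → 4 → 2, so m(2) = 2.
  α_3 = 6: Horner steps 4 → 6 → 2, so m(6) = 2.
  α_4 = 3: Horner steps 4 → 1 → 4, so m(3) = 4.
  α_5 = 5: Horner steps 4 → 2 → 4, so m(5) = 4.
  α_6 = 1: Horner steps 4 → 0 → 1, so m(1) = 1.
Codeword c = [0, 2, 2, 4, 4, 1] ∈ F_7^6.


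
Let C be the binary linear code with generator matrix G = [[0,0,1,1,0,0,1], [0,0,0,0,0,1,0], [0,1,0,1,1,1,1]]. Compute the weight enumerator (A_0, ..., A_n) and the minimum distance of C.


Weight distribution: A_0 = 1, A_1 = 1, A_3 = 2, A_4 = 3, A_5 = 1. Minimum distance d = 1.

Enumerate all 2^3 = 8 messages m ∈ F_2^3.
For each, compute codeword c = mG in F_2^7, then tally its weight.
  m = 000 → c = 0000000, weight = 0.
  m = 100 → c = 0011001, weight = 3.
  m = 010 → c = 0000010, weight = 1.
  m = 110 → c = 0011011, weight = 4.
  m = 001 → c = 0101111, weight = 5.
  m = 101 → c = 0110110, weight = 4.
  m = 011 → c = 0101101, weight = 4.
  m = 111 → c = 0110100, weight = 3.
Tally weights:
  weight 0: 1 codewords.
  weight 1: 1 codewords.
  weight 3: 2 codewords.
  weight 4: 3 codewords.
  weight 5: 1 codewords.
Minimum distance d = smallest w > 0 with A_w > 0 = 1.
Sanity: Σ A_w = 8 = 2^3 = 8 ✓.


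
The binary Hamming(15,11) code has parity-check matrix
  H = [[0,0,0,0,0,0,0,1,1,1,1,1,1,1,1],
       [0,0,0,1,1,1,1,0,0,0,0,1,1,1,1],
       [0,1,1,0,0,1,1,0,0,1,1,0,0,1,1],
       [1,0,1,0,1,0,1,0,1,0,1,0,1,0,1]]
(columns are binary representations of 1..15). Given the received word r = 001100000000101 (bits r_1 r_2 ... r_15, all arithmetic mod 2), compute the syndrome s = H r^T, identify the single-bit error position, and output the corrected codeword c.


s = (0, 1, 0, 1)^T, error position = 5, corrected codeword c = 001110000000101

Compute s = H r^T mod 2 one row at a time:
  s_1 = 0 + 0 + 0 + 0 + 0 + 1 + 0 + 1 = 2 ≡ 0 (mod 2).
  s_2 = 1 + 0 + 0 + 0 + 0 + 1 + 0 + 1 = 3 ≡ 1 (mod 2).
  s_3 = 0 + 1 + 0 + 0 + 0 + 0 + 0 + 1 = 2 ≡ 0 (mod 2).
  s_4 = 0 + 1 + 0 + 0 + 0 + 0 + 1 + 1 = 3 ≡ 1 (mod 2).
s = (0, 1, 0, 1)^T — this equals column 5 of H (binary 0101), so error is at position 5.
Correct: flip bit 5 of r = 001100000000101 to get c = 001110000000101.


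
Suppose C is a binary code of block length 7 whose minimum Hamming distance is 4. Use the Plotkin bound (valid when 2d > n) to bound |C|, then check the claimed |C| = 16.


Plotkin bound M ≤ 8; given |C| = 16 > bound (violated).

Check applicability: 2d = 8, n = 7.
2d − n = 1 > 0, so Plotkin applies.
Compute d/(2d−n) = 4/1 ≈ 4.0000.
⌊d/(2d−n)⌋ = 4.
Plotkin bound: M ≤ 2·4 = 8.
Given |C| = 16, check: VIOLATED.
This |C| is above the Plotkin bound, so no binary code with n = 7, d = 4 and 16 codewords exists.


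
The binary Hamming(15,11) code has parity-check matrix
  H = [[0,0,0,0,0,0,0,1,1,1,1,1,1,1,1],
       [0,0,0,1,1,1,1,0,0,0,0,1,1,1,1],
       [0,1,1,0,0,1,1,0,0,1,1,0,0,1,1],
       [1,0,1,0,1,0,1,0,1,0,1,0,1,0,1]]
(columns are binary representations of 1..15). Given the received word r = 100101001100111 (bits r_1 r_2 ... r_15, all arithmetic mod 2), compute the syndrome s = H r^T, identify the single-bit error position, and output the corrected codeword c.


s = (1, 1, 0, 0)^T, error position = 12, corrected codeword c = 100101001101111

Compute s = H r^T mod 2 one row at a time:
  s_1 = 0 + 1 + 1 + 0 + 0 + 1 + 1 + 1 = 5 ≡ 1 (mod 2).
  s_2 = 1 + 0 + 1 + 0 + 0 + 1 + 1 + 1 = 5 ≡ 1 (mod 2).
  s_3 = 0 + 0 + 1 + 0 + 1 + 0 + 1 + 1 = 4 ≡ 0 (mod 2).
  s_4 = 1 + 0 + 0 + 0 + 1 + 0 + 1 + 1 = 4 ≡ 0 (mod 2).
s = (1, 1, 0, 0)^T — this equals column 12 of H (binary 1100), so error is at position 12.
Correct: flip bit 12 of r = 100101001100111 to get c = 100101001101111.


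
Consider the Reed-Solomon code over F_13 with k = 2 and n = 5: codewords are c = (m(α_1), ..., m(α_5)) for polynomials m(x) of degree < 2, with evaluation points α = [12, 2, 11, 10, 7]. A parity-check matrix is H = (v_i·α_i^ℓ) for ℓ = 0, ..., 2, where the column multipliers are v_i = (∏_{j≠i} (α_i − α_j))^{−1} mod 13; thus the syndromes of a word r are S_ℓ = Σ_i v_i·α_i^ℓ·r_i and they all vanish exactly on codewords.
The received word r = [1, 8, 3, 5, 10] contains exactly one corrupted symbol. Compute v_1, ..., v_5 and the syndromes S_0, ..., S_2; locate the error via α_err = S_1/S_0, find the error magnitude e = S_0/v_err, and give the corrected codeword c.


S = (1, 7, 10), error at position 5, error magnitude e = 12, c = [1, 8, 3, 5, 11].

Step 1: column multipliers v_i = (∏_{j≠i}(α_i − α_j))^{−1} mod 13.
  i = 1 (α = 12): (12−2)(12−11)(12−10)(12−7) = 10·1·2·5 = 100 ≡ 9, so v_1 = 9^{−1} = 3 (mod 13).
  i = 2 (α = 2): (2−12)(2−11)(2−10)(2−7) = (−10)·(−9)·(−8)·(−5) = 3600 ≡ 12, so v_2 = 12^{−1} = 12 (mod 13).
  i = 3 (α = 11): (11−12)(11−2)(11−10)(11−7) = (−1)·9·1·4 = −36 ≡ 3, so v_3 = 3^{−1} = 9 (mod 13).
  i = 4 (α = 10): (10−12)(10−2)(10−11)(10−7) = (−2)·8·(−1)·3 = 48 ≡ 9, so v_4 = 9^{−1} = 3 (mod 13).
  i = 5 (α = 7): (7−12)(7−2)(7−11)(7−10) = (−5)·5·(−4)·(−3) = −300 ≡ 12, so v_5 = 12^{−1} = 12 (mod 13).
  v = [3, 12, 9, 3, 12].
Step 2: syndromes of r = [1, 8, 3, 5, 10] (all sums mod 13).
  S_0 = Σ v_i r_i = 3·1 + 12·8 + 9·3 + 3·5 + 12·10 = 261 ≡ 1.
  S_1 = Σ v_i α_i r_i = 3·12·1 + 12·2·8 + 9·11·3 + 3·10·5 + 12·7·10 = 1515 ≡ 7.
  α_i^2 mod 13 = [1, 4, 4, 9, 10].
  S_2 = Σ v_i α_i^2 r_i = 3·1·1 + 12·4·8 + 9·4·3 + 3·9·5 + 12·10·10 = 1830 ≡ 10.
  S = (1, 7, 10) ≠ 0, so r is not a codeword (an error is present).
Step 3: locate the error. For a single error e at position i, S_ℓ = v_i·e·α_i^ℓ, so α_err = S_1/S_0.
  S_0^{−1} = 1^{−1} = 1 (mod 13), so α_err = 7·1 = 7 ≡ 7 = α_5. Error position i = 5.
  Consistency check: S_2/S_1 = 10·2 = 20 ≡ 7 = α_err ✓ (single-error assumption holds).
Step 4: error magnitude e = S_0/v_5 = S_0·∏_{j≠5}(α_5 − α_j) = 1·12 = 12 ≡ 12 (mod 13).
Step 5: correct position 5: c_5 = r_5 − e = 10 − 12 ≡ 11 (mod 13). Hence c = [1, 8, 3, 5, 11].
  Check: interpolating c through the α_i gives m(x) = 12 + 11·x (degree < 2) with m(α_i) = c_i for every i, so c is indeed a codeword.


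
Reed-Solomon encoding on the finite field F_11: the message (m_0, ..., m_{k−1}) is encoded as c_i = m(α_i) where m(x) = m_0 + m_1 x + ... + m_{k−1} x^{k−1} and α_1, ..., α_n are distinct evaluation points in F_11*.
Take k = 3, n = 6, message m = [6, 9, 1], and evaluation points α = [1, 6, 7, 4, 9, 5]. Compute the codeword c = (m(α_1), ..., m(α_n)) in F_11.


c = [5, 8, 8, 3, 3, 10]

Message polynomial: m(x) = 6 + 9·x + 1·x^2 (mod 11).
For each evaluation point α_i, compute m(α_i) mod 11:
  α_1 = 1: Horner steps 1 → 10 → 5, so m(1) = 5.
  α_2 = 6: Horner steps 1 → 4 → 8, so m(6) = 8.
  α_3 = 7: Horner steps 1 → 5 → 8, so m(7) = 8.
  α_4 = 4: Horner steps 1 → 2 → 3, so m(4) = 3.
  α_5 = 9: Horner steps 1 → 7 → 3, so m(9) = 3.
  α_6 = 5: Horner steps 1 → 3 → 10, so m(5) = 10.
Codeword c = [5, 8, 8, 3, 3, 10] ∈ F_11^6.


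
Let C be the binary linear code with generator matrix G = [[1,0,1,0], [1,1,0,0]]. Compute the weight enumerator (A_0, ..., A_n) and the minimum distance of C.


Weight distribution: A_0 = 1, A_2 = 3. Minimum distance d = 2.

Enumerate all 2^2 = 4 messages m ∈ F_2^2.
For each, compute codeword c = mG in F_2^4, then tally its weight.
  m = 00 → c = 0000, weight = 0.
  m = 10 → c = 1010, weight = 2.
  m = 01 → c = 1100, weight = 2.
  m = 11 → c = 0110, weight = 2.
Tally weights:
  weight 0: 1 codewords.
  weight 2: 3 codewords.
Minimum distance d = smallest w > 0 with A_w > 0 = 2.
Sanity: Σ A_w = 4 = 2^2 = 4 ✓.


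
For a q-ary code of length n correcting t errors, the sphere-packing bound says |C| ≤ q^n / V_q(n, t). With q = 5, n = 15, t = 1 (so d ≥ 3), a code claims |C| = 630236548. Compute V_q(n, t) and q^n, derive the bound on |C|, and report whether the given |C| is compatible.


V_q(n, t) = 61, q^n = 30517578125, Hamming bound = 500288165, |C| = 630236548 > bound (violated).

Step 1: Compute V_q(n, t) = Σ_{j=0}^1 C(n, j) (q−1)^j.
  j = 0: C(15,0)·(4)^0 = 1·1 = 1.
  j = 1: C(15,1)·(4)^1 = 15·4 = 60.
  V_q(n, t) = 1 + 60 = 61.
Step 2: q^n = 5^15 = 30517578125.
Step 3: Hamming bound ⌊q^n / V_q(n,t)⌋ = ⌊30517578125/61⌋ = 500288165.
Step 4: Compare |C| = 630236548 to 500288165: violated.
The claimed |C| lies above the Hamming bound, so no 5-ary code of length 15 with d ≥ 3 can have 630236548 codewords.


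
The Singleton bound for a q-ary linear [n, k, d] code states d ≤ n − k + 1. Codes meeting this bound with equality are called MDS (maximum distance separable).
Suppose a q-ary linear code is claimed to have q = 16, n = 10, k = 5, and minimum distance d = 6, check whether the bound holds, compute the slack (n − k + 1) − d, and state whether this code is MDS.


Singleton RHS = n − k + 1 = 6, slack = 0, bound satisfied, MDS.

Singleton bound: d ≤ n − k + 1.
Here n = 10, k = 5, so n − k + 1 = 6.
Given d = 6, check d ≤ 6: YES.
Slack = (n − k + 1) − d = 0.
The code is MDS (slack = 0).
Description: the claimed parameters are [10, 5, 6]_16; such a code would be MDS (meets Singleton bound).


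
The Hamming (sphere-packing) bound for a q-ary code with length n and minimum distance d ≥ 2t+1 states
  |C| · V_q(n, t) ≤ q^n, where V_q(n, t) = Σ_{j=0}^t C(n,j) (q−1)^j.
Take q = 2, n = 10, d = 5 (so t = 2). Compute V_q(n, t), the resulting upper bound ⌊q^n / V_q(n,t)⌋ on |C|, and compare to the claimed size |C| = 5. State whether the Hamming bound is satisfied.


V_q(n, t) = 56, q^n = 1024, Hamming bound = 18, |C| = 5 ≤ bound (satisfied).

Step 1: Compute V_q(n, t) = Σ_{j=0}^2 C(n, j) (q−1)^j.
  j = 0: C(10,0)·(1)^0 = 1·1 = 1.
  j = 1: C(10,1)·(1)^1 = 10·1 = 10.
  j = 2: C(10,2)·(1)^2 = 45·1 = 45.
  V_q(n, t) = 1 + 10 + 45 = 56.
Step 2: q^n = 2^10 = 1024.
Step 3: Hamming bound ⌊q^n / V_q(n,t)⌋ = ⌊1024/56⌋ = 18.
Step 4: Compare |C| = 5 to 18: satisfied.
The claimed |C| lies below the Hamming bound.


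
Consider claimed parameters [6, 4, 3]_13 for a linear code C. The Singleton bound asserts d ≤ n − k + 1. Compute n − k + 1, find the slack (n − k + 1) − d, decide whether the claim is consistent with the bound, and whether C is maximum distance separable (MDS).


Singleton RHS = n − k + 1 = 3, slack = 0, bound satisfied, MDS.

Singleton bound: d ≤ n − k + 1.
Here n = 6, k = 4, so n − k + 1 = 3.
Given d = 3, check d ≤ 3: YES.
Slack = (n − k + 1) − d = 0.
The code is MDS (slack = 0).
Description: the claimed parameters are [6, 4, 3]_13; such a code would be MDS (meets Singleton bound).


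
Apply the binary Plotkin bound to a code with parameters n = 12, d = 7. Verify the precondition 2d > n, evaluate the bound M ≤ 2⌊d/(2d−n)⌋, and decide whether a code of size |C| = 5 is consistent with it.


Plotkin bound M ≤ 6; given |C| = 5 ≤ bound (satisfied).

Check applicability: 2d = 14, n = 12.
2d − n = 2 > 0, so Plotkin applies.
Compute d/(2d−n) = 7/2 ≈ 3.5000.
⌊d/(2d−n)⌋ = 3.
Plotkin bound: M ≤ 2·3 = 6.
Given |C| = 5, check: satisfied.
This |C| is below the Plotkin bound.


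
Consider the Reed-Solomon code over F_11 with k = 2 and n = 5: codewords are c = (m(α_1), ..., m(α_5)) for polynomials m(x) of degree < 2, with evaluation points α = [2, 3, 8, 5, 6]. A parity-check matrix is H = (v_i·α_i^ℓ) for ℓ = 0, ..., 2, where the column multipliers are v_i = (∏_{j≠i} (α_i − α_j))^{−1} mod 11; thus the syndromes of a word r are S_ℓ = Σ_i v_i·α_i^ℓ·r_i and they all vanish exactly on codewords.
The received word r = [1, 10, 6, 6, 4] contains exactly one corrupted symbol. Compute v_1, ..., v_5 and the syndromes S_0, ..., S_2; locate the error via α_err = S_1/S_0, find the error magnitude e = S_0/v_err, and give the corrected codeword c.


S = (7, 1, 8), error at position 3, error magnitude e = 6, c = [1, 10, 0, 6, 4].

Step 1: column multipliers v_i = (∏_{j≠i}(α_i − α_j))^{−1} mod 11.
  i = 1 (α = 2): (2−3)(2−8)(2−5)(2−6) = (−1)·(−6)·(−3)·(−4) = 72 ≡ 6, so v_1 = 6^{−1} = 2 (mod 11).
  i = 2 (α = 3): (3−2)(3−8)(3−5)(3−6) = 1·(−5)·(−2)·(−3) = −30 ≡ 3, so v_2 = 3^{−1} = 4 (mod 11).
  i = 3 (α = 8): (8−2)(8−3)(8−5)(8−6) = 6·5·3·2 = 180 ≡ 4, so v_3 = 4^{−1} = 3 (mod 11).
  i = 4 (α = 5): (5−2)(5−3)(5−8)(5−6) = 3·2·(−3)·(−1) = 18 ≡ 7, so v_4 = 7^{−1} = 8 (mod 11).
  i = 5 (α = 6): (6−2)(6−3)(6−8)(6−5) = 4·3·(−2)·1 = −24 ≡ 9, so v_5 = 9^{−1} = 5 (mod 11).
  v = [2, 4, 3, 8, 5].
Step 2: syndromes of r = [1, 10, 6, 6, 4] (all sums mod 11).
  S_0 = Σ v_i r_i = 2·1 + 4·10 + 3·6 + 8·6 + 5·4 = 128 ≡ 7.
  S_1 = Σ v_i α_i r_i = 2·2·1 + 4·3·10 + 3·8·6 + 8·5·6 + 5·6·4 = 628 ≡ 1.
  α_i^2 mod 11 = [4, 9, 9, 3, 3].
  S_2 = Σ v_i α_i^2 r_i = 2·4·1 + 4·9·10 + 3·9·6 + 8·3·6 + 5·3·4 = 734 ≡ 8.
  S = (7, 1, 8) ≠ 0, so r is not a codeword (an error is present).
Step 3: locate the error. For a single error e at position i, S_ℓ = v_i·e·α_i^ℓ, so α_err = S_1/S_0.
  S_0^{−1} = 7^{−1} = 8 (mod 11), so α_err = 1·8 = 8 ≡ 8 = α_3. Error position i = 3.
  Consistency check: S_2/S_1 = 8·1 = 8 ≡ 8 = α_err ✓ (single-error assumption holds).
Step 4: error magnitude e = S_0/v_3 = S_0·∏_{j≠3}(α_3 − α_j) = 7·4 = 28 ≡ 6 (mod 11).
Step 5: correct position 3: c_3 = r_3 − e = 6 − 6 ≡ 0 (mod 11). Hence c = [1, 10, 0, 6, 4].
  Check: interpolating c through the α_i gives m(x) = 5 + 9·x (degree < 2) with m(α_i) = c_i for every i, so c is indeed a codeword.


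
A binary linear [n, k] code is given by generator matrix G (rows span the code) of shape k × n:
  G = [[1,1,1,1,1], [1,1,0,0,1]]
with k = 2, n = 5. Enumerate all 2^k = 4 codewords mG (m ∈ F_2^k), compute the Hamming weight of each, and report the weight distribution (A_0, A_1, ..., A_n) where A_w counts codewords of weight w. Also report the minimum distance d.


Weight distribution: A_0 = 1, A_2 = 1, A_3 = 1, A_5 = 1. Minimum distance d = 2.

Enumerate all 2^2 = 4 messages m ∈ F_2^2.
For each, compute codeword c = mG in F_2^5, then tally its weight.
  m = 00 → c = 00000, weight = 0.
  m = 10 → c = 11111, weight = 5.
  m = 01 → c = 11001, weight = 3.
  m = 11 → c = 00110, weight = 2.
Tally weights:
  weight 0: 1 codewords.
  weight 2: 1 codewords.
  weight 3: 1 codewords.
  weight 5: 1 codewords.
Minimum distance d = smallest w > 0 with A_w > 0 = 2.
Sanity: Σ A_w = 4 = 2^2 = 4 ✓.


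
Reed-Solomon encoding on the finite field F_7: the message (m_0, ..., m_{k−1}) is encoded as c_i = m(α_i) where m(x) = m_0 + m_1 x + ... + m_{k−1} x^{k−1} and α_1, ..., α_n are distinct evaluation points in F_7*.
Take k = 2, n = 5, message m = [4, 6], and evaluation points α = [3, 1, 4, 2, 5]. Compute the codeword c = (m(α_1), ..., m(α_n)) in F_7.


c = [1, 3, 0, 2, 6]

Message polynomial: m(x) = 4 + 6·x (mod 7).
For each evaluation point α_i, compute m(α_i) mod 7:
  α_1 = 3: Horner steps 6 → 1, so m(3) = 1.
  α_2 = 1: Horner steps 6 → 3, so m(1) = 3.
  α_3 = 4: Horner steps 6 → 0, so m(4) = 0.
  α_4 = 2: Horner steps 6 → 2, so m(2) = 2.
  α_5 = 5: Horner steps 6 → 6, so m(5) = 6.
Codeword c = [1, 3, 0, 2, 6] ∈ F_7^5.


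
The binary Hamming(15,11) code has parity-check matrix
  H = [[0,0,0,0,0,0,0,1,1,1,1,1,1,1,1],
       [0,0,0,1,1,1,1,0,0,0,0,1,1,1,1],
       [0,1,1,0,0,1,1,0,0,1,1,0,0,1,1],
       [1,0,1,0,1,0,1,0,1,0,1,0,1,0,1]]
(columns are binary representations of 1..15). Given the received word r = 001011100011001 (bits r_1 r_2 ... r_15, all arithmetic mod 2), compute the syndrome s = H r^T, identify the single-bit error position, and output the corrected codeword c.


s = (1, 1, 1, 1)^T, error position = 15, corrected codeword c = 001011100011000

Compute s = H r^T mod 2 one row at a time:
  s_1 = 0 + 0 + 0 + 1 + 1 + 0 + 0 + 1 = 3 ≡ 1 (mod 2).
  s_2 = 0 + 1 + 1 + 1 + 1 + 0 + 0 + 1 = 5 ≡ 1 (mod 2).
  s_3 = 0 + 1 + 1 + 1 + 0 + 1 + 0 + 1 = 5 ≡ 1 (mod 2).
  s_4 = 0 + 1 + 1 + 1 + 0 + 1 + 0 + 1 = 5 ≡ 1 (mod 2).
s = (1, 1, 1, 1)^T — this equals column 15 of H (binary 1111), so error is at position 15.
Correct: flip bit 15 of r = 001011100011001 to get c = 001011100011000.


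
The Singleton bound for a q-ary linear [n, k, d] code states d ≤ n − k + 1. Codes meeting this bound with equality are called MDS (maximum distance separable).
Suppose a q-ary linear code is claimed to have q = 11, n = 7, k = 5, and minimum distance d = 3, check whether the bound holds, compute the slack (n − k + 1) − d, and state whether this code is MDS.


Singleton RHS = n − k + 1 = 3, slack = 0, bound satisfied, MDS.

Singleton bound: d ≤ n − k + 1.
Here n = 7, k = 5, so n − k + 1 = 3.
Given d = 3, check d ≤ 3: YES.
Slack = (n − k + 1) − d = 0.
The code is MDS (slack = 0).
Description: the claimed parameters are [7, 5, 3]_11; such a code would be MDS (meets Singleton bound).


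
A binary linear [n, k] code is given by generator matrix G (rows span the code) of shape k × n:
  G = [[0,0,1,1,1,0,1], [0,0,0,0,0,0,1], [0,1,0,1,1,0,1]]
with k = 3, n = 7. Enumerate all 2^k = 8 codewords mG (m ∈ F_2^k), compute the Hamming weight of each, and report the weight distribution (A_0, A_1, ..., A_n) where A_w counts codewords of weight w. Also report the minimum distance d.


Weight distribution: A_0 = 1, A_1 = 1, A_2 = 1, A_3 = 3, A_4 = 2. Minimum distance d = 1.

Enumerate all 2^3 = 8 messages m ∈ F_2^3.
For each, compute codeword c = mG in F_2^7, then tally its weight.
  m = 000 → c = 0000000, weight = 0.
  m = 100 → c = 0011101, weight = 4.
  m = 010 → c = 0000001, weight = 1.
  m = 110 → c = 0011100, weight = 3.
  m = 001 → c = 0101101, weight = 4.
  m = 101 → c = 0110000, weight = 2.
  m = 011 → c = 0101100, weight = 3.
  m = 111 → c = 0110001, weight = 3.
Tally weights:
  weight 0: 1 codewords.
  weight 1: 1 codewords.
  weight 2: 1 codewords.
  weight 3: 3 codewords.
  weight 4: 2 codewords.
Minimum distance d = smallest w > 0 with A_w > 0 = 1.
Sanity: Σ A_w = 8 = 2^3 = 8 ✓.


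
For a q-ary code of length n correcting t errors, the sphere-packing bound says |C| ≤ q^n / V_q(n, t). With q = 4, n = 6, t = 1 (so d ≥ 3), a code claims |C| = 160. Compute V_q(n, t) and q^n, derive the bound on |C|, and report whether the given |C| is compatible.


V_q(n, t) = 19, q^n = 4096, Hamming bound = 215, |C| = 160 ≤ bound (satisfied).

Step 1: Compute V_q(n, t) = Σ_{j=0}^1 C(n, j) (q−1)^j.
  j = 0: C(6,0)·(3)^0 = 1·1 = 1.
  j = 1: C(6,1)·(3)^1 = 6·3 = 18.
  V_q(n, t) = 1 + 18 = 19.
Step 2: q^n = 4^6 = 4096.
Step 3: Hamming bound ⌊q^n / V_q(n,t)⌋ = ⌊4096/19⌋ = 215.
Step 4: Compare |C| = 160 to 215: satisfied.
The claimed |C| lies below the Hamming bound.


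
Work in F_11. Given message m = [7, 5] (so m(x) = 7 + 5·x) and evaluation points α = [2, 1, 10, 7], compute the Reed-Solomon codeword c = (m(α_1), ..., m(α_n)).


c = [6, 1, 2, 9]

Message polynomial: m(x) = 7 + 5·x (mod 11).
For each evaluation point α_i, compute m(α_i) mod 11:
  α_1 = 2: Horner steps 5 → 6, so m(2) = 6.
  α_2 = 1: Horner steps 5 → 1, so m(1) = 1.
  α_3 = 10: Horner steps 5 → 2, so m(10) = 2.
  α_4 = 7: Horner steps 5 → 9, so m(7) = 9.
Codeword c = [6, 1, 2, 9] ∈ F_11^4.


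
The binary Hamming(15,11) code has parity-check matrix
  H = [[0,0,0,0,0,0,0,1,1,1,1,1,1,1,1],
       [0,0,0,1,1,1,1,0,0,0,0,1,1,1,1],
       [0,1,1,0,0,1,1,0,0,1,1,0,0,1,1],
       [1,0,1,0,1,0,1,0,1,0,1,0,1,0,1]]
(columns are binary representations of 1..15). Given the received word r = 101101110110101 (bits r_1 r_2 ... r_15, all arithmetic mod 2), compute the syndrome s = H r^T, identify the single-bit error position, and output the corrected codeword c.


s = (1, 1, 0, 0)^T, error position = 12, corrected codeword c = 101101110111101

Compute s = H r^T mod 2 one row at a time:
  s_1 = 1 + 0 + 1 + 1 + 0 + 1 + 0 + 1 = 5 ≡ 1 (mod 2).
  s_2 = 1 + 0 + 1 + 1 + 0 + 1 + 0 + 1 = 5 ≡ 1 (mod 2).
  s_3 = 0 + 1 + 1 + 1 + 1 + 1 + 0 + 1 = 6 ≡ 0 (mod 2).
  s_4 = 1 + 1 + 0 + 1 + 0 + 1 + 1 + 1 = 6 ≡ 0 (mod 2).
s = (1, 1, 0, 0)^T — this equals column 12 of H (binary 1100), so error is at position 12.
Correct: flip bit 12 of r = 101101110110101 to get c = 101101110111101.


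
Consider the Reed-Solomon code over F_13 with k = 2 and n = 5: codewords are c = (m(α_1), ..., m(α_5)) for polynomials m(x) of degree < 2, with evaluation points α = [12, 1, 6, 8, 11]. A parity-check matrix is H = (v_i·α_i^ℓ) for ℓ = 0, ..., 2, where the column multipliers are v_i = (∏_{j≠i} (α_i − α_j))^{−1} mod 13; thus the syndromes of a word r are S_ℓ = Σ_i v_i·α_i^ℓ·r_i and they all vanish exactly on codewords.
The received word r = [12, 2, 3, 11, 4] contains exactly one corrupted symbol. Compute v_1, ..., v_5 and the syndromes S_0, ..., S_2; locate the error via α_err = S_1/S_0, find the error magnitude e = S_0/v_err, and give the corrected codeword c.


S = (8, 12, 5), error at position 4, error magnitude e = 5, c = [12, 2, 3, 6, 4].

Step 1: column multipliers v_i = (∏_{j≠i}(α_i − α_j))^{−1} mod 13.
  i = 1 (α = 12): (12−1)(12−6)(12−8)(12−11) = 11·6·4·1 = 264 ≡ 4, so v_1 = 4^{−1} = 10 (mod 13).
  i = 2 (α = 1): (1−12)(1−6)(1−8)(1−11) = (−11)·(−5)·(−7)·(−10) = 3850 ≡ 2, so v_2 = 2^{−1} = 7 (mod 13).
  i = 3 (α = 6): (6−12)(6−1)(6−8)(6−11) = (−6)·5·(−2)·(−5) = −300 ≡ 12, so v_3 = 12^{−1} = 12 (mod 13).
  i = 4 (α = 8): (8−12)(8−1)(8−6)(8−11) = (−4)·7·2·(−3) = 168 ≡ 12, so v_4 = 12^{−1} = 12 (mod 13).
  i = 5 (α = 11): (11−12)(11−1)(11−6)(11−8) = (−1)·10·5·3 = −150 ≡ 6, so v_5 = 6^{−1} = 11 (mod 13).
  v = [10, 7, 12, 12, 11].
Step 2: syndromes of r = [12, 2, 3, 11, 4] (all sums mod 13).
  S_0 = Σ v_i r_i = 10·12 + 7·2 + 12·3 + 12·11 + 11·4 = 346 ≡ 8.
  S_1 = Σ v_i α_i r_i = 10·12·12 + 7·1·2 + 12·6·3 + 12·8·11 + 11·11·4 = 3210 ≡ 12.
  α_i^2 mod 13 = [1, 1, 10, 12, 4].
  S_2 = Σ v_i α_i^2 r_i = 10·1·12 + 7·1·2 + 12·10·3 + 12·12·11 + 11·4·4 = 2254 ≡ 5.
  S = (8, 12, 5) ≠ 0, so r is not a codeword (an error is present).
Step 3: locate the error. For a single error e at position i, S_ℓ = v_i·e·α_i^ℓ, so α_err = S_1/S_0.
  S_0^{−1} = 8^{−1} = 5 (mod 13), so α_err = 12·5 = 60 ≡ 8 = α_4. Error position i = 4.
  Consistency check: S_2/S_1 = 5·12 = 60 ≡ 8 = α_err ✓ (single-error assumption holds).
Step 4: error magnitude e = S_0/v_4 = S_0·∏_{j≠4}(α_4 − α_j) = 8·12 = 96 ≡ 5 (mod 13).
Step 5: correct position 4: c_4 = r_4 − e = 11 − 5 ≡ 6 (mod 13). Hence c = [12, 2, 3, 6, 4].
  Check: interpolating c through the α_i gives m(x) = 7 + 8·x (degree < 2) with m(α_i) = c_i for every i, so c is indeed a codeword.


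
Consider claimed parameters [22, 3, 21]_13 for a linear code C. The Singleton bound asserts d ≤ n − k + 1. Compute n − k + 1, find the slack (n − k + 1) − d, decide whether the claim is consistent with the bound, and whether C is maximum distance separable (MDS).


Singleton RHS = n − k + 1 = 20, slack = -1, bound violated (no such code; not MDS).

Singleton bound: d ≤ n − k + 1.
Here n = 22, k = 3, so n − k + 1 = 20.
Given d = 21, check d ≤ 20: NO.
Slack = (n − k + 1) − d = -1.
The slack is negative: d = 21 exceeds n − k + 1 = 20 by 1, so the Singleton bound is violated and no linear [22, 3, 21]_13 code can exist. In particular it is not MDS (MDS requires d = n − k + 1 exactly).
Description: the claimed parameters are [22, 3, 21]_13; such a code would be impossible (violates the Singleton bound).


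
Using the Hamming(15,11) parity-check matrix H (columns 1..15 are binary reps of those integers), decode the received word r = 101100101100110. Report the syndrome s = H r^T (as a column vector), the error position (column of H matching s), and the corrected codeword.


s = (0, 0, 0, 1)^T, error position = 1, corrected codeword c = 001100101100110

Compute s = H r^T mod 2 one row at a time:
  s_1 = 0 + 1 + 1 + 0 + 0 + 1 + 1 + 0 = 4 ≡ 0 (mod 2).
  s_2 = 1 + 0 + 0 + 1 + 0 + 1 + 1 + 0 = 4 ≡ 0 (mod 2).
  s_3 = 0 + 1 + 0 + 1 + 1 + 0 + 1 + 0 = 4 ≡ 0 (mod 2).
  s_4 = 1 + 1 + 0 + 1 + 1 + 0 + 1 + 0 = 5 ≡ 1 (mod 2).
s = (0, 0, 0, 1)^T — this equals column 1 of H (binary 0001), so error is at position 1.
Correct: flip bit 1 of r = 101100101100110 to get c = 001100101100110.


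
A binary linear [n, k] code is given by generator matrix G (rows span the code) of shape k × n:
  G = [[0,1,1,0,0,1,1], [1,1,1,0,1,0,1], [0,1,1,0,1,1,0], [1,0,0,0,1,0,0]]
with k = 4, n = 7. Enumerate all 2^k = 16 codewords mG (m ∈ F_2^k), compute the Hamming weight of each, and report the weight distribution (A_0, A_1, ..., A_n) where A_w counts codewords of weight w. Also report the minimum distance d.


Weight distribution: A_0 = 1, A_1 = 1, A_2 = 3, A_3 = 6, A_4 = 3, A_5 = 1, A_6 = 1. Minimum distance d = 1.

Enumerate all 2^4 = 16 messages m ∈ F_2^4.
For each, compute codeword c = mG in F_2^7, then tally its weight.
  m = 0000 → c = 0000000, weight = 0.
  m = 1000 → c = 0110011, weight = 4.
  m = 0100 → c = 1110101, weight = 5.
  m = 1100 → c = 1000110, weight = 3.
  m = 0010 → c = 0110110, weight = 4.
  m = 1010 → c = 0000101, weight = 2.
  m = 0110 → c = 1000011, weight = 3.
  m = 1110 → c = 1110000, weight = 3.
  m = 0001 → c = 1000100, weight = 2.
  m = 1001 → c = 1110111, weight = 6.
  m = 0101 → c = 0110001, weight = 3.
  m = 1101 → c = 0000010, weight = 1.
  m = 0011 → c = 1110010, weight = 4.
  m = 1011 → c = 1000001, weight = 2.
  m = 0111 → c = 0000111, weight = 3.
  m = 1111 → c = 0110100, weight = 3.
Tally weights:
  weight 0: 1 codewords.
  weight 1: 1 codewords.
  weight 2: 3 codewords.
  weight 3: 6 codewords.
  weight 4: 3 codewords.
  weight 5: 1 codewords.
  weight 6: 1 codewords.
Minimum distance d = smallest w > 0 with A_w > 0 = 1.
Sanity: Σ A_w = 16 = 2^4 = 16 ✓.


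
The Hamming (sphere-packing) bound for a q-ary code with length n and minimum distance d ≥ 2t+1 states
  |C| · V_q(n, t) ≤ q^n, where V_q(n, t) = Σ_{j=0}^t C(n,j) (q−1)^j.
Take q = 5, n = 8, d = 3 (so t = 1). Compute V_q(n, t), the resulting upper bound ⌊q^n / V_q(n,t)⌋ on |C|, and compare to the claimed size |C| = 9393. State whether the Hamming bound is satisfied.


V_q(n, t) = 33, q^n = 390625, Hamming bound = 11837, |C| = 9393 ≤ bound (satisfied).

Step 1: Compute V_q(n, t) = Σ_{j=0}^1 C(n, j) (q−1)^j.
  j = 0: C(8,0)·(4)^0 = 1·1 = 1.
  j = 1: C(8,1)·(4)^1 = 8·4 = 32.
  V_q(n, t) = 1 + 32 = 33.
Step 2: q^n = 5^8 = 390625.
Step 3: Hamming bound ⌊q^n / V_q(n,t)⌋ = ⌊390625/33⌋ = 11837.
Step 4: Compare |C| = 9393 to 11837: satisfied.
The claimed |C| lies below the Hamming bound.


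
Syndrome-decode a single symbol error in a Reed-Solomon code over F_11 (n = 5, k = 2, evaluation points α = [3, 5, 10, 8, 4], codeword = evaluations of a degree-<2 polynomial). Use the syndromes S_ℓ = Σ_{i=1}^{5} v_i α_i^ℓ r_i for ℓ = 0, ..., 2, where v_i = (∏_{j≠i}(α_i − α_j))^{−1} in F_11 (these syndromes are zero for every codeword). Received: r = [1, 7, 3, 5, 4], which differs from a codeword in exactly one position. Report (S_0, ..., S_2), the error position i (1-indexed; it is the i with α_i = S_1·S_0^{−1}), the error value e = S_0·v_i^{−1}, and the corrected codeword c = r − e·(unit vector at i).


S = (7, 4, 7), error at position 3, error magnitude e = 3, c = [1, 7, 0, 5, 4].

Step 1: column multipliers v_i = (∏_{j≠i}(α_i − α_j))^{−1} mod 11.
  i = 1 (α = 3): (3−5)(3−10)(3−8)(3−4) = (−2)·(−7)·(−5)·(−1) = 70 ≡ 4, so v_1 = 4^{−1} = 3 (mod 11).
  i = 2 (α = 5): (5−3)(5−10)(5−8)(5−4) = 2·(−5)·(−3)·1 = 30 ≡ 8, so v_2 = 8^{−1} = 7 (mod 11).
  i = 3 (α = 10): (10−3)(10−5)(10−8)(10−4) = 7·5·2·6 = 420 ≡ 2, so v_3 = 2^{−1} = 6 (mod 11).
  i = 4 (α = 8): (8−3)(8−5)(8−10)(8−4) = 5·3·(−2)·4 = −120 ≡ 1, so v_4 = 1^{−1} = 1 (mod 11).
  i = 5 (α = 4): (4−3)(4−5)(4−10)(4−8) = 1·(−1)·(−6)·(−4) = −24 ≡ 9, so v_5 = 9^{−1} = 5 (mod 11).
  v = [3, 7, 6, 1, 5].
Step 2: syndromes of r = [1, 7, 3, 5, 4] (all sums mod 11).
  S_0 = Σ v_i r_i = 3·1 + 7·7 + 6·3 + 1·5 + 5·4 = 95 ≡ 7.
  S_1 = Σ v_i α_i r_i = 3·3·1 + 7·5·7 + 6·10·3 + 1·8·5 + 5·4·4 = 554 ≡ 4.
  α_i^2 mod 11 = [9, 3, 1, 9, 5].
  S_2 = Σ v_i α_i^2 r_i = 3·9·1 + 7·3·7 + 6·1·3 + 1·9·5 + 5·5·4 = 337 ≡ 7.
  S = (7, 4, 7) ≠ 0, so r is not a codeword (an error is present).
Step 3: locate the error. For a single error e at position i, S_ℓ = v_i·e·α_i^ℓ, so α_err = S_1/S_0.
  S_0^{−1} = 7^{−1} = 8 (mod 11), so α_err = 4·8 = 32 ≡ 10 = α_3. Error position i = 3.
  Consistency check: S_2/S_1 = 7·3 = 21 ≡ 10 = α_err ✓ (single-error assumption holds).
Step 4: error magnitude e = S_0/v_3 = S_0·∏_{j≠3}(α_3 − α_j) = 7·2 = 14 ≡ 3 (mod 11).
Step 5: correct position 3: c_3 = r_3 − e = 3 − 3 ≡ 0 (mod 11). Hence c = [1, 7, 0, 5, 4].
  Check: interpolating c through the α_i gives m(x) = 3 + 3·x (degree < 2) with m(α_i) = c_i for every i, so c is indeed a codeword.
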